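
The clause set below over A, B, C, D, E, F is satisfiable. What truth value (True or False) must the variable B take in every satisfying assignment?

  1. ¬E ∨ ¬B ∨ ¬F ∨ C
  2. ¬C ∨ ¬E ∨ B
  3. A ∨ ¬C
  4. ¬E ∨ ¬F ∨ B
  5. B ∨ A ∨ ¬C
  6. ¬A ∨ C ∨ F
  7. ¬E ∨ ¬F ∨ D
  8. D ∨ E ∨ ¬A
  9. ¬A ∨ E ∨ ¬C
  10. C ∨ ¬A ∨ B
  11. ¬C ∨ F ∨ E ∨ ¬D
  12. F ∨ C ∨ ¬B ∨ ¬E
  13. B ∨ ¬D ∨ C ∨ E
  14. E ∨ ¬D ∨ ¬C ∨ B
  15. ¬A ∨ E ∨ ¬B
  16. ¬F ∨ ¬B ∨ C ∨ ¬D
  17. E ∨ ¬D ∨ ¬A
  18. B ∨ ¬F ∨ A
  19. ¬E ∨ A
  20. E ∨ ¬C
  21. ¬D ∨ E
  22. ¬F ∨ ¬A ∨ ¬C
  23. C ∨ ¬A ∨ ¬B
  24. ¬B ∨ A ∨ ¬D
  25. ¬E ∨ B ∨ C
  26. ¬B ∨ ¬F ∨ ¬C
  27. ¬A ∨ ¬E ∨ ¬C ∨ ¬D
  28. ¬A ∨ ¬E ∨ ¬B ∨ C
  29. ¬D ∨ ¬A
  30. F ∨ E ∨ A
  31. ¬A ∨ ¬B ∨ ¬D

True

Suppose B = False.
Try C = False.
Unit clause (¬A) forces A = False.
Unit clause (¬F) forces F = False.
Unit clause (¬E) forces E = False.
Now (E) is unsatisfied and unit — conflict.
Undo C and try C = True.
Unit clause (¬E) forces E = False.
Now (E) is unsatisfied and unit — conflict.
Neither C = True nor C = False works.
So every satisfying assignment has B = True.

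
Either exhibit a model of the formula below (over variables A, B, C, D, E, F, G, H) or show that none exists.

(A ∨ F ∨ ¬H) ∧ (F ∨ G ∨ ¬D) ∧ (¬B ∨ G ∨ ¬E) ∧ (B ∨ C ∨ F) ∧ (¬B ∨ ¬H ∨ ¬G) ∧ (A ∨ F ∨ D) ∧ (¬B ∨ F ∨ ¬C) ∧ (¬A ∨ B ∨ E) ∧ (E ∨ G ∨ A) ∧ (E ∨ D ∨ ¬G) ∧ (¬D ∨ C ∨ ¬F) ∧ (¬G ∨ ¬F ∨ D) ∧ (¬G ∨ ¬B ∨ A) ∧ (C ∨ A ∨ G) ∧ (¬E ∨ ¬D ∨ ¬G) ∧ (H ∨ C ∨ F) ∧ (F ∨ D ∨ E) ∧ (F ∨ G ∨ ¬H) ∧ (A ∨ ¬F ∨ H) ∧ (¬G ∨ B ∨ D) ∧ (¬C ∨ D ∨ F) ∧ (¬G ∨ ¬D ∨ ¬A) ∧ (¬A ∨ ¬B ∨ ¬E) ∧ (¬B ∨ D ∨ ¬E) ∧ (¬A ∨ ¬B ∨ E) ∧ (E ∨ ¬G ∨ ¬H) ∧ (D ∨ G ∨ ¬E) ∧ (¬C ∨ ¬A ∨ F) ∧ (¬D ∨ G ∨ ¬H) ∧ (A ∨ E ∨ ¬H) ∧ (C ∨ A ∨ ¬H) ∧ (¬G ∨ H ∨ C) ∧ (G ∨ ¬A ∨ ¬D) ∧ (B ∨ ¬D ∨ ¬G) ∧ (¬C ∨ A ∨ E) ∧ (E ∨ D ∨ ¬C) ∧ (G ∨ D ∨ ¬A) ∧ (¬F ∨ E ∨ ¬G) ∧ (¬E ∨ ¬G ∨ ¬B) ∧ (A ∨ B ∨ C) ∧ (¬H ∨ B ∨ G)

Suppose A = True.
Suppose B = True.
Unit clause (¬E) forces E = False.
But (E) is also a unit clause — contradiction.
So B must be the other value — set B = False.
Unit clause (E) forces E = True.
Suppose C = True.
Unit clause (F) forces F = True.
Suppose G = False.
Unit clause (D) forces D = True.
But (¬D) is also a unit clause — contradiction.
So G must be the other value — set G = True.
Unit clause (D) forces D = True.
But (¬D) is also a unit clause — contradiction.
Either choice for G ends in contradiction.
So C must be the other value — set C = False.
Unit clause (F) forces F = True.
Unit clause (¬D) forces D = False.
Unit clause (¬G) forces G = False.
But (G) is also a unit clause — contradiction.
Either choice for C ends in contradiction.
Either choice for B ends in contradiction.
So A must be the other value — set A = False.
Suppose F = True.
Unit clause (H) forces H = True.
Unit clause (E) forces E = True.
Unit clause (C) forces C = True.
Suppose B = False.
Unit clause (G) forces G = True.
Unit clause (D) forces D = True.
But (¬D) is also a unit clause — contradiction.
So B must be the other value — set B = True.
Unit clause (G) forces G = True.
But (¬G) is also a unit clause — contradiction.
Either choice for B ends in contradiction.
So F must be the other value — set F = False.
Unit clause (¬H) forces H = False.
Unit clause (D) forces D = True.
Unit clause (G) forces G = True.
Unit clause (¬B) forces B = False.
But (B) is also a unit clause — contradiction.
Either choice for F ends in contradiction.
Either choice for A ends in contradiction.

UNSATISFIABLE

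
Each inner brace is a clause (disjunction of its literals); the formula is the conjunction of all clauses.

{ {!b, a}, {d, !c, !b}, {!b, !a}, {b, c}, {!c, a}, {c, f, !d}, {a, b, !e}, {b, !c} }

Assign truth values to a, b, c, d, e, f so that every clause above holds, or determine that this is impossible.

UNSATISFIABLE

Suppose b = false.
The clause (c) is unit, so c = true.
That conflicts with the unit clause (!c).
So b must be the other value — set b = true.
The clause (a) is unit, so a = true.
That conflicts with the unit clause (!a).
Neither b = true nor b = false works.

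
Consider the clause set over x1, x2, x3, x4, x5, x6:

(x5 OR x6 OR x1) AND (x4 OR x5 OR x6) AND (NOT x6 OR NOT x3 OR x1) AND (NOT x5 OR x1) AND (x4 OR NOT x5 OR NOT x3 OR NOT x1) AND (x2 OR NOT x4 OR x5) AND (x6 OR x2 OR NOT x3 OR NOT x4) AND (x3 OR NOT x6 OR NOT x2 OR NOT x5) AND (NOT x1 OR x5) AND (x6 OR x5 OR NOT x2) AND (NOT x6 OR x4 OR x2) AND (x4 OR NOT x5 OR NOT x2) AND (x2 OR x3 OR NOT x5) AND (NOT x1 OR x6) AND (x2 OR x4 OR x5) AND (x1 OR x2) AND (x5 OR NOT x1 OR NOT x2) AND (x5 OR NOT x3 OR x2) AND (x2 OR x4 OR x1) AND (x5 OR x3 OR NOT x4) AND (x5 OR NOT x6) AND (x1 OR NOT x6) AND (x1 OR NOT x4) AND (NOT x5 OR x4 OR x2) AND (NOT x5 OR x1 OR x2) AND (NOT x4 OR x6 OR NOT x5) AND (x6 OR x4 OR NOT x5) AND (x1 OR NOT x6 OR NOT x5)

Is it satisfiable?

Satisfiable

Branch on x5: set x5 = true.
Unit clause (x1) forces x1 = true.
Unit clause (x6) forces x6 = true.
Branch on x4: set x4 = true.
Branch on x3: set x3 = true.
No clause remains; x2 is free.
A satisfying assignment: x1 ↦ true; x2 ↦ false; x3 ↦ true; x4 ↦ true; x5 ↦ true; x6 ↦ true.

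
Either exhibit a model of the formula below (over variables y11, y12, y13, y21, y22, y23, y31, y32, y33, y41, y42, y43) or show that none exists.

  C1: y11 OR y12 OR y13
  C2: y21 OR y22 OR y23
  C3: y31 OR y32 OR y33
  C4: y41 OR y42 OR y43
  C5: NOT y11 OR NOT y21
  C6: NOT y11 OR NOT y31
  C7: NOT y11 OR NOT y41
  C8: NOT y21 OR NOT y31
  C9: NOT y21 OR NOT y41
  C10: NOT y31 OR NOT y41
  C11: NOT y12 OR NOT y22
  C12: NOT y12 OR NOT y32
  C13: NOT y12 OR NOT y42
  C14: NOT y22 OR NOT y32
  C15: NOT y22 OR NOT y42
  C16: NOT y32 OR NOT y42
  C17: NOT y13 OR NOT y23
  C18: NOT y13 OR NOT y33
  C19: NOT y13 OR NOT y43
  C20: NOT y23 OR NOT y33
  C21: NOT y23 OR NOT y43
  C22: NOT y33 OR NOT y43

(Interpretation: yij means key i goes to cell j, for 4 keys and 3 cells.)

UNSATISFIABLE

Case y11 = false:
Case y12 = true:
From the singleton clause (NOT y22), y22 = false.
From the singleton clause (NOT y32), y32 = false.
From the singleton clause (NOT y42), y42 = false.
Case y21 = true:
From the singleton clause (NOT y31), y31 = false.
From the singleton clause (y33), y33 = true.
From the singleton clause (NOT y41), y41 = false.
From the singleton clause (y43), y43 = true.
Now (NOT y43) is unsatisfied and unit — conflict.
Backtrack on y21: now try y21 = false.
From the singleton clause (y23), y23 = true.
From the singleton clause (NOT y13), y13 = false.
From the singleton clause (NOT y33), y33 = false.
From the singleton clause (y31), y31 = true.
From the singleton clause (NOT y41), y41 = false.
From the singleton clause (y43), y43 = true.
Now (NOT y43) is unsatisfied and unit — conflict.
Both values of y21 lead to a conflict.
Backtrack on y12: now try y12 = false.
From the singleton clause (y13), y13 = true.
From the singleton clause (NOT y23), y23 = false.
From the singleton clause (NOT y33), y33 = false.
From the singleton clause (NOT y43), y43 = false.
Case y21 = true:
From the singleton clause (NOT y31), y31 = false.
From the singleton clause (y32), y32 = true.
From the singleton clause (NOT y41), y41 = false.
From the singleton clause (y42), y42 = true.
Now (NOT y42) is unsatisfied and unit — conflict.
Backtrack on y21: now try y21 = false.
From the singleton clause (y22), y22 = true.
From the singleton clause (NOT y32), y32 = false.
From the singleton clause (y31), y31 = true.
From the singleton clause (NOT y41), y41 = false.
From the singleton clause (y42), y42 = true.
Now (NOT y42) is unsatisfied and unit — conflict.
Both values of y21 lead to a conflict.
Both values of y12 lead to a conflict.
Backtrack on y11: now try y11 = true.
From the singleton clause (NOT y21), y21 = false.
From the singleton clause (NOT y31), y31 = false.
From the singleton clause (NOT y41), y41 = false.
Case y22 = true:
From the singleton clause (NOT y12), y12 = false.
From the singleton clause (NOT y32), y32 = false.
From the singleton clause (y33), y33 = true.
From the singleton clause (NOT y42), y42 = false.
From the singleton clause (y43), y43 = true.
Now (NOT y43) is unsatisfied and unit — conflict.
Backtrack on y22: now try y22 = false.
From the singleton clause (y23), y23 = true.
From the singleton clause (NOT y13), y13 = false.
From the singleton clause (NOT y33), y33 = false.
From the singleton clause (y32), y32 = true.
From the singleton clause (NOT y12), y12 = false.
From the singleton clause (NOT y42), y42 = false.
From the singleton clause (y43), y43 = true.
Now (NOT y43) is unsatisfied and unit — conflict.
Both values of y22 lead to a conflict.
Both values of y11 lead to a conflict.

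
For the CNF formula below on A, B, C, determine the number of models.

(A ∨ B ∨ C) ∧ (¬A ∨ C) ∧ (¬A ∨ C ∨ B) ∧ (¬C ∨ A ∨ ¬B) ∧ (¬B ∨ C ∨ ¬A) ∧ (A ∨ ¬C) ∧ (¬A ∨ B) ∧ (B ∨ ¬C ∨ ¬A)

2

There are 2^3 = 8 truth assignments over (A, B, C).
Split on B. With B = True, the clauses containing B are satisfied and ¬B drops from the rest; 2 of the 2^2 = 4 assignments to the other variables satisfy what remains.
With B = False, by the same count on the reduced clause set, 0 assignments work.
(One model: A=F, B=T, C=F.)
Total: 2 + 0 = 2.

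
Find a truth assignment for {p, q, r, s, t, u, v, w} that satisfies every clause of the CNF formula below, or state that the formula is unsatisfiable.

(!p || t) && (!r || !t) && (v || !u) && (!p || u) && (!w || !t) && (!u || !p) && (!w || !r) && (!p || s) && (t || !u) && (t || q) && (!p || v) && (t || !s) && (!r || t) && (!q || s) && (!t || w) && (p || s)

Branch on p: set p = false.
From the singleton clause (s), s = true.
From the singleton clause (t), t = true.
From the singleton clause (!r), r = false.
From the singleton clause (!w), w = false.
But (w) is also a unit clause — contradiction.
Backtrack on p: now try p = true.
From the singleton clause (t), t = true.
From the singleton clause (!r), r = false.
From the singleton clause (u), u = true.
But (!u) is also a unit clause — contradiction.
Both values of p lead to a conflict.

UNSATISFIABLE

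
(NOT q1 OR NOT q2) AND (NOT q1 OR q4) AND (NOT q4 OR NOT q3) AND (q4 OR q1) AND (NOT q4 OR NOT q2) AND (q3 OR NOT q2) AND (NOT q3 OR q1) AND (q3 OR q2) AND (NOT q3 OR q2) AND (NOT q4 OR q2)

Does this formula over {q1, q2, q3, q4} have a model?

Try q1 = false.
Unit clause (q4) forces q4 = true.
Unit clause (NOT q3) forces q3 = false.
Unit clause (NOT q2) forces q2 = false.
That conflicts with the unit clause (q2).
So q1 must be the other value — set q1 = true.
Unit clause (NOT q2) forces q2 = false.
Unit clause (q4) forces q4 = true.
That conflicts with the unit clause (NOT q4).
Both values of q1 lead to a conflict.
No assignment satisfies every clause.

No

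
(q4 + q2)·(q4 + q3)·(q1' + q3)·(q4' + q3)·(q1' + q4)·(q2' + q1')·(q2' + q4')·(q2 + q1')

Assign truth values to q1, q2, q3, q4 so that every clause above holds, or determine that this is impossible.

q1=0; q2=0; q3=1; q4=1

Suppose q4 = 1.
Unit clause (q3) forces q3 = 1.
Unit clause (q2') forces q2 = 0.
Unit clause (q1') forces q1 = 0.
Every clause now holds.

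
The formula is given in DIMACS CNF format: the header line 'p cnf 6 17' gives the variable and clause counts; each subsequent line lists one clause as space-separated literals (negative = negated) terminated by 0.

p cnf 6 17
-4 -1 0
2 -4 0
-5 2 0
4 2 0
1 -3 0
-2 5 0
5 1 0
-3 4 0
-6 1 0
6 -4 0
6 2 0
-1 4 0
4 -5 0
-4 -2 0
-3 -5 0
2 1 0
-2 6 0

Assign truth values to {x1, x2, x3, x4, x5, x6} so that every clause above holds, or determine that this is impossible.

UNSATISFIABLE

Case x4 = False:
The clause (x2) is unit, so x2 = True.
The clause (x5) is unit, so x5 = True.
That conflicts with the unit clause (¬x5).
That branch fails; take x4 = True instead.
The clause (¬x1) is unit, so x1 = False.
The clause (x2) is unit, so x2 = True.
That conflicts with the unit clause (¬x2).
Either choice for x4 ends in contradiction.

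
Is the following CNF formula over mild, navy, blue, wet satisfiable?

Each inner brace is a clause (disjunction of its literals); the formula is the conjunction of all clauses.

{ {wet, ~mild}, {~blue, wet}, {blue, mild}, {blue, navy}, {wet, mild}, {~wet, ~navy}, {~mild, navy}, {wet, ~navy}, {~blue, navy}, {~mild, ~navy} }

No

Try wet = 1.
Unit clause (~navy) forces navy = 0.
Unit clause (blue) forces blue = 1.
That conflicts with the unit clause (~blue).
Undo wet and try wet = 0.
Unit clause (~mild) forces mild = 0.
That conflicts with the unit clause (mild).
Both values of wet lead to a conflict.
No assignment satisfies every clause.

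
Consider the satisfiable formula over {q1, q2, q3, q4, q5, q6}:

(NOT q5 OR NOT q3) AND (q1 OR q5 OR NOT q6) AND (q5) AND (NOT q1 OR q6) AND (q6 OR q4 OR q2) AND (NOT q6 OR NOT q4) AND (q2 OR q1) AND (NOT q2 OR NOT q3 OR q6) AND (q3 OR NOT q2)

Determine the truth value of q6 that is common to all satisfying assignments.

True

Suppose q6 = false.
The clause (q5) is unit, so q5 = true.
The clause (NOT q3) is unit, so q3 = false.
The clause (NOT q1) is unit, so q1 = false.
The clause (q2) is unit, so q2 = true.
Now (NOT q2) is unsatisfied and unit — conflict.
So every satisfying assignment has q6 = True.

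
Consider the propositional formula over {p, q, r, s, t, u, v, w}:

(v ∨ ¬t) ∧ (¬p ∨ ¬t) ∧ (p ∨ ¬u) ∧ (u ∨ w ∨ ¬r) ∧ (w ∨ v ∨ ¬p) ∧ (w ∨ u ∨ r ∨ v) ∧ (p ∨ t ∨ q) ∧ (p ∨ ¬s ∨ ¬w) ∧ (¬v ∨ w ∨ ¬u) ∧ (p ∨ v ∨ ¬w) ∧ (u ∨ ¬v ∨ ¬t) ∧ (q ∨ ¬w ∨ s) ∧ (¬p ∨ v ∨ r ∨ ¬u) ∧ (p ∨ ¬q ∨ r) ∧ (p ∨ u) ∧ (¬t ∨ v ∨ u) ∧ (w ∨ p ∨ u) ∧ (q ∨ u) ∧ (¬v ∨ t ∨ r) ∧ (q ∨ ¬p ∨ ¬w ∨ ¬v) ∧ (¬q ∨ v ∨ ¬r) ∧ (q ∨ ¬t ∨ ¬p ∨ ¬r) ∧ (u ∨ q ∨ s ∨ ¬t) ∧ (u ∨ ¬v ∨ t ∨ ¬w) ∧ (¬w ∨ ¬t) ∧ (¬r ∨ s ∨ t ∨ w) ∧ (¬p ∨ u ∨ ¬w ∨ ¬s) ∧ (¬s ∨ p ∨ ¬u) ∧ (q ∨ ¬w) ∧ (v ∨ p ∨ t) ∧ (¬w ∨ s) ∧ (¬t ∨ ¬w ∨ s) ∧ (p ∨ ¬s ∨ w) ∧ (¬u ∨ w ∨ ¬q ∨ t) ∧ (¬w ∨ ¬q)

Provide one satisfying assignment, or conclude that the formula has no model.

Try v = True.
Try p = False.
From the singleton clause (¬u), u = False.
But (u) is also a unit clause — contradiction.
Undo p and try p = True.
From the singleton clause (¬t), t = False.
From the singleton clause (r), r = True.
Try u = True.
From the singleton clause (w), w = True.
From the singleton clause (q), q = True.
But (¬q) is also a unit clause — contradiction.
Undo u and try u = False.
From the singleton clause (w), w = True.
But (¬w) is also a unit clause — contradiction.
Both values of u lead to a conflict.
Both values of p lead to a conflict.
Undo v and try v = False.
From the singleton clause (¬t), t = False.
From the singleton clause (p), p = True.
From the singleton clause (w), w = True.
From the singleton clause (q), q = True.
But (¬q) is also a unit clause — contradiction.
Both values of v lead to a conflict.

UNSATISFIABLE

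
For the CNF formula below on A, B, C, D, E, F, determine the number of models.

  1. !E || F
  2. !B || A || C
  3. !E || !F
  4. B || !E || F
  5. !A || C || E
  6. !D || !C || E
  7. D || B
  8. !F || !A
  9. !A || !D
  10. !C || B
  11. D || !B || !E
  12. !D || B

3

There are 2^6 = 64 truth assignments over (A, B, C, D, E, F).
Split on D. With D = true, the clauses containing D are satisfied and !D drops from the rest; 0 of the 2^5 = 32 assignments to the other variables satisfy what remains.
With D = false, by the same count on the reduced clause set, 3 assignments work.
Total: 0 + 3 = 3.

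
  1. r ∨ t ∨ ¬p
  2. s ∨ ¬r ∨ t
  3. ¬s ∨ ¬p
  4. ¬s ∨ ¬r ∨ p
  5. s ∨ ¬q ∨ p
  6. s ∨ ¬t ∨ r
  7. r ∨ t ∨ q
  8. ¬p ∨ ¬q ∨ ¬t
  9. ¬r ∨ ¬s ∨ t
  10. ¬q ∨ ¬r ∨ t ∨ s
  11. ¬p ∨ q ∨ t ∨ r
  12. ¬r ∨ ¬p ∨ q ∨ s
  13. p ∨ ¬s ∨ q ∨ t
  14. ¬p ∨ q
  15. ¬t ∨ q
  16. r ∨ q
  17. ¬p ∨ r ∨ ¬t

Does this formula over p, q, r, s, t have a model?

Satisfiable

Try s = True.
From the singleton clause (¬p), p = False.
From the singleton clause (¬r), r = False.
From the singleton clause (q), q = True.
Every clause is now satisfied; t is unconstrained.
A satisfying assignment: p: False,  q: True,  r: False,  s: True,  t: False.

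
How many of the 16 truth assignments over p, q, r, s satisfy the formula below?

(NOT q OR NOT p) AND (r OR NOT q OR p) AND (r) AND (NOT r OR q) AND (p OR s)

There are 2^4 = 16 truth assignments over (p, q, r, s).
Check each against the 5 clauses (columns in the order p, q, r, s):
  F F F F  ✗ fails (r)
  F F F T  ✗ fails (r)
  F F T F  ✗ fails (NOT r OR q)
  F F T T  ✗ fails (NOT r OR q)
  F T F F  ✗ fails (r OR NOT q OR p)
  F T F T  ✗ fails (r OR NOT q OR p)
  F T T F  ✗ fails (p OR s)
  F T T T  ✓ satisfies all
  T F F F  ✗ fails (r)
  T F F T  ✗ fails (r)
  T F T F  ✗ fails (NOT r OR q)
  T F T T  ✗ fails (NOT r OR q)
  T T F F  ✗ fails (NOT q OR NOT p)
  T T F T  ✗ fails (NOT q OR NOT p)
  T T T F  ✗ fails (NOT q OR NOT p)
  T T T T  ✗ fails (NOT q OR NOT p)
1 of the 16 rows is a model.

1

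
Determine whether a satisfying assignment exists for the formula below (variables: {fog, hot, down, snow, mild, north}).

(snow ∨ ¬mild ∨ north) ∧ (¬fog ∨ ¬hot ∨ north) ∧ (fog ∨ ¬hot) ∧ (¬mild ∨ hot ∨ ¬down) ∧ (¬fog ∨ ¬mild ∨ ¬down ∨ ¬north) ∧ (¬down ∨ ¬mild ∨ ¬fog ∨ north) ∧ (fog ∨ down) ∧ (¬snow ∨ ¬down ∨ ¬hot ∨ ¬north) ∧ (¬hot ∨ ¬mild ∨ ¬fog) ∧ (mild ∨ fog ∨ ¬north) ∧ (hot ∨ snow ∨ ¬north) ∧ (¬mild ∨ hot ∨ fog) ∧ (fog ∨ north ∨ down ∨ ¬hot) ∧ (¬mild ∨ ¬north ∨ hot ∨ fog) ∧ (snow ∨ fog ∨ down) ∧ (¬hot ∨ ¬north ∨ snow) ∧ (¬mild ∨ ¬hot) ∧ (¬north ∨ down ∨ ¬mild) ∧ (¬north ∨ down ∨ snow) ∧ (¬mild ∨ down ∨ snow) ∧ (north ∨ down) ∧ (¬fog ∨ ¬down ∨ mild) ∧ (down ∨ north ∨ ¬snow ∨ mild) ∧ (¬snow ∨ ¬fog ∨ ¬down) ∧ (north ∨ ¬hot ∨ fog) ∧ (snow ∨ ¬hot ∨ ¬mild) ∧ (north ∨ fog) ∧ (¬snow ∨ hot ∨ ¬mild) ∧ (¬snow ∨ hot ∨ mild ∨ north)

Yes, satisfiable

Try fog = True.
Try hot = False.
Try mild = False.
From the singleton clause (¬down), down = False.
From the singleton clause (north), north = True.
From the singleton clause (snow), snow = True.
All clauses are satisfied.
A satisfying assignment: fog=True; hot=False; down=False; snow=True; mild=False; north=True.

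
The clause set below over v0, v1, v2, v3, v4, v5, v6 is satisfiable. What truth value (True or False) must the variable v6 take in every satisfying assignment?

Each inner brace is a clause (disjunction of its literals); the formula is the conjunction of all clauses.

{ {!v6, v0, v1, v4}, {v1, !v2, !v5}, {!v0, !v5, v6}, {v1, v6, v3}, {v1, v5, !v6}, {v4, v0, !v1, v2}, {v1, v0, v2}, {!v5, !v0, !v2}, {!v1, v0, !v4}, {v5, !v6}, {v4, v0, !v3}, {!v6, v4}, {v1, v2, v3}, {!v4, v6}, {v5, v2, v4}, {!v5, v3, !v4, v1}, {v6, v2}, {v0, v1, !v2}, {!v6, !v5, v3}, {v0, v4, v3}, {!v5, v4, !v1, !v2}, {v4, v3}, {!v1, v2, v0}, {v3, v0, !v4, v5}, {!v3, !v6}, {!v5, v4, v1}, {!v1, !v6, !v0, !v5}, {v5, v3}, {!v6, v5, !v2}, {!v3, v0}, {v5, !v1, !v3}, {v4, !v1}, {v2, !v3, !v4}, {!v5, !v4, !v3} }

Suppose v6 = true.
(v5) alone gives v5 = true.
(v4) alone gives v4 = true.
(v3) alone gives v3 = true.
That conflicts with the unit clause (!v3).
So every satisfying assignment has v6 = False.

False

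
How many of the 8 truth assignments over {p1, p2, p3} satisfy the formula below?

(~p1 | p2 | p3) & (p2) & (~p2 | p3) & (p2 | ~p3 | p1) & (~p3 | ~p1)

1

There are 2^3 = 8 truth assignments over (p1, p2, p3).
Split on p2. With p2 = 1, the clauses containing p2 are satisfied and ~p2 drops from the rest; 1 of the 2^2 = 4 assignments to the other variables satisfy what remains.
With p2 = 0, by the same count on the reduced clause set, 0 assignments work.
Total: 1 + 0 = 1.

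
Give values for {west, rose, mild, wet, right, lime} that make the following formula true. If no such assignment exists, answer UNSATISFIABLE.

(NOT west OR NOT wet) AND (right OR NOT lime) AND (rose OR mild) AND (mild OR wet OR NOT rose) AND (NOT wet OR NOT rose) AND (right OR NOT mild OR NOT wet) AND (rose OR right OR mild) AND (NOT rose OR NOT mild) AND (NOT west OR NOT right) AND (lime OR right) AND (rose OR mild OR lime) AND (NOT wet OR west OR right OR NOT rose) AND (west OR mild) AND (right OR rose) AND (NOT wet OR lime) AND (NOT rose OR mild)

Branch on west: set west = false.
Unit clause (mild) forces mild = true.
Unit clause (NOT rose) forces rose = false.
Unit clause (right) forces right = true.
Branch on wet: set wet = true.
Unit clause (lime) forces lime = true.
This assignment satisfies each clause.

west: false; rose: false; mild: true; wet: true; right: true; lime: true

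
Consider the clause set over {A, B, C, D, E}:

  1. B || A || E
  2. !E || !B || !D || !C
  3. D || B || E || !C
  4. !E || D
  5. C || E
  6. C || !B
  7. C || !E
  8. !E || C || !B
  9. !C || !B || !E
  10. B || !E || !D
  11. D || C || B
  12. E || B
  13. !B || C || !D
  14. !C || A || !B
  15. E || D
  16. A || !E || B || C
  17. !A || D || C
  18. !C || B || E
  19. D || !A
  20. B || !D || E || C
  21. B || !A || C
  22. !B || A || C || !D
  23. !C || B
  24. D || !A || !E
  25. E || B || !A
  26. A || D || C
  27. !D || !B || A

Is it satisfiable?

Case E = false:
Unit clause (C) forces C = true.
Unit clause (B) forces B = true.
Unit clause (A) forces A = true.
Unit clause (D) forces D = true.
All clauses are satisfied.
A satisfying assignment: A ↦ true,  B ↦ true,  C ↦ true,  D ↦ true,  E ↦ false.

Satisfiable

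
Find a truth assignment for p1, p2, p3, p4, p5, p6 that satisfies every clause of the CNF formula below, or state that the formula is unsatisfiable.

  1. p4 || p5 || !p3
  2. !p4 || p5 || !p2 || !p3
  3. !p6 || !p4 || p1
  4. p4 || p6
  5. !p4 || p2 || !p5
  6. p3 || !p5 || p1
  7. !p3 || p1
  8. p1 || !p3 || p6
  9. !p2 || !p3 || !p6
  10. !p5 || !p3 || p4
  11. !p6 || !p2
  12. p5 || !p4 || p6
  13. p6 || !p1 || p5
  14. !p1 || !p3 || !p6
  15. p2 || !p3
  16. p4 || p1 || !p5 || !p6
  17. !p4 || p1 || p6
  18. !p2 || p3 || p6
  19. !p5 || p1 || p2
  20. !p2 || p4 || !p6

p1 ↦ true,  p2 ↦ false,  p3 ↦ false,  p4 ↦ false,  p5 ↦ true,  p6 ↦ true

Try p4 = false.
Unit clause (p6) forces p6 = true.
Unit clause (!p2) forces p2 = false.
Unit clause (!p3) forces p3 = false.
Try p5 = true.
Unit clause (p1) forces p1 = true.
All clauses are satisfied.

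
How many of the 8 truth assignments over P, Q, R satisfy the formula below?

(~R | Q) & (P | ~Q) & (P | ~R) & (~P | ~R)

3

There are 2^3 = 8 truth assignments over (P, Q, R).
Check each against the 4 clauses (columns in the order P, Q, R):
  F F F  ✓ satisfies all
  F F T  ✗ fails (~R | Q)
  F T F  ✗ fails (P | ~Q)
  F T T  ✗ fails (P | ~Q)
  T F F  ✓ satisfies all
  T F T  ✗ fails (~R | Q)
  T T F  ✓ satisfies all
  T T T  ✗ fails (~P | ~R)
3 of the 8 rows are models.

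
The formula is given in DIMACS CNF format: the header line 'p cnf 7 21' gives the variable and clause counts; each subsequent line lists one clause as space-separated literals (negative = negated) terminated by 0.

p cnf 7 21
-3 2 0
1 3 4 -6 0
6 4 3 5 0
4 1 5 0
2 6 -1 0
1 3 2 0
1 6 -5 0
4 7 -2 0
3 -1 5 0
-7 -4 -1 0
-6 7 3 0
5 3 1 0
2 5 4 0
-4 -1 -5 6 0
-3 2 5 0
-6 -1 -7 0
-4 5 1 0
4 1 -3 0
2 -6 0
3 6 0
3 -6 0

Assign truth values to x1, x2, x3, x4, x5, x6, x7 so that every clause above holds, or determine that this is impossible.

x1: True,  x2: True,  x3: True,  x4: True,  x5: False,  x6: True,  x7: False

Branch on x3: set x3 = True.
(x2) alone gives x2 = True.
Branch on x4: set x4 = True.
Branch on x7: set x7 = False.
Branch on x5: set x5 = False.
(x1) alone gives x1 = True.
Every clause is now satisfied; x6 is unconstrained.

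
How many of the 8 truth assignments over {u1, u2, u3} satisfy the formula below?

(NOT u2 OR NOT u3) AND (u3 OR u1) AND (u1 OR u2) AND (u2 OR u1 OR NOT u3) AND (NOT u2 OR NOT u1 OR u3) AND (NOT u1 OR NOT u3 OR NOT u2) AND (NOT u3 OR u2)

1

There are 2^3 = 8 truth assignments over (u1, u2, u3).
Check each against the 7 clauses (columns in the order u1, u2, u3):
  F F F  ✗ fails (u3 OR u1)
  F F T  ✗ fails (u1 OR u2)
  F T F  ✗ fails (u3 OR u1)
  F T T  ✗ fails (NOT u2 OR NOT u3)
  T F F  ✓ satisfies all
  T F T  ✗ fails (NOT u3 OR u2)
  T T F  ✗ fails (NOT u2 OR NOT u1 OR u3)
  T T T  ✗ fails (NOT u2 OR NOT u3)
1 of the 8 rows is a model.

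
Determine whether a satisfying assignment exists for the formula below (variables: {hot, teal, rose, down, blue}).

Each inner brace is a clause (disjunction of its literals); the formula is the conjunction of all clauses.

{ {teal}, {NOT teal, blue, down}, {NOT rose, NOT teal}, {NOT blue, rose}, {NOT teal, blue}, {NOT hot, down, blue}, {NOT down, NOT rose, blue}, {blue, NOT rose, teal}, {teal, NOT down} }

Unsatisfiable

Unit clause (teal) forces teal = true.
Unit clause (NOT rose) forces rose = false.
Unit clause (NOT blue) forces blue = false.
That conflicts with the unit clause (blue).
No assignment satisfies every clause.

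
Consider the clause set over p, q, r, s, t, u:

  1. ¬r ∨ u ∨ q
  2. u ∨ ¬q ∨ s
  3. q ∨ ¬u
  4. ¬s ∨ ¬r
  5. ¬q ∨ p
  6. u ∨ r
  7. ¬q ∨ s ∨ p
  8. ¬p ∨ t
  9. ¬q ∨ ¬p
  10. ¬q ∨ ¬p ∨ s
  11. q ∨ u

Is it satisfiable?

Unsatisfiable

Try q = True.
(p) alone gives p = True.
But (¬p) is also a unit clause — contradiction.
Undo q and try q = False.
(¬u) alone gives u = False.
But (u) is also a unit clause — contradiction.
Both values of q lead to a conflict.
No assignment satisfies every clause.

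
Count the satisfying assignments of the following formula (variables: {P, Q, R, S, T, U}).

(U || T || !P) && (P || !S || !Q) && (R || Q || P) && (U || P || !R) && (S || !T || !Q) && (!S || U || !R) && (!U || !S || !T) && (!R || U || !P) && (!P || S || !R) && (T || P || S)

12

There are 2^6 = 64 truth assignments over (P, Q, R, S, T, U).
Split on Q. With Q = true, the clauses containing Q are satisfied and !Q drops from the rest; 4 of the 2^5 = 32 assignments to the other variables satisfy what remains.
With Q = false, by the same count on the reduced clause set, 8 assignments work.
(One model: P=F, Q=F, R=T, S=F, T=T, U=T.)
Total: 4 + 8 = 12.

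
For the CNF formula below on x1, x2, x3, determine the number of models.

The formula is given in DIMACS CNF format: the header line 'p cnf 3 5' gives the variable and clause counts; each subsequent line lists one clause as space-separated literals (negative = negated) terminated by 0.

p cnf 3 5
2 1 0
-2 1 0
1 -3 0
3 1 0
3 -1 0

2

There are 2^3 = 8 truth assignments over (x1, x2, x3).
Check each against the 5 clauses (columns in the order x1, x2, x3):
  F F F  ✗ fails (x2 ∨ x1)
  F F T  ✗ fails (x2 ∨ x1)
  F T F  ✗ fails (¬x2 ∨ x1)
  F T T  ✗ fails (¬x2 ∨ x1)
  T F F  ✗ fails (x3 ∨ ¬x1)
  T F T  ✓ satisfies all
  T T F  ✗ fails (x3 ∨ ¬x1)
  T T T  ✓ satisfies all
2 of the 8 rows are models.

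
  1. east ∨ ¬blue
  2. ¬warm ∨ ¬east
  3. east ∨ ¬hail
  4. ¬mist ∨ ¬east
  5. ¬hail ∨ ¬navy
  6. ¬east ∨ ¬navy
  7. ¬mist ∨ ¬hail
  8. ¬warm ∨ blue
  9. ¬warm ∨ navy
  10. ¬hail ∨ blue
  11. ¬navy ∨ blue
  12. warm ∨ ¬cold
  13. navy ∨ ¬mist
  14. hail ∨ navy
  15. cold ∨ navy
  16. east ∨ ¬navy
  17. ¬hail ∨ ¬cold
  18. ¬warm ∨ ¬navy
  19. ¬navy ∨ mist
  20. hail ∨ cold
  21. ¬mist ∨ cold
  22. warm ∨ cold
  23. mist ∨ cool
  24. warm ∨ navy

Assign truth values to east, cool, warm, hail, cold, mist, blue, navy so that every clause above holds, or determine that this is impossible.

UNSATISFIABLE

Suppose east = True.
From the singleton clause (¬warm), warm = False.
From the singleton clause (¬mist), mist = False.
From the singleton clause (¬navy), navy = False.
Now (navy) is unsatisfied and unit — conflict.
So east must be the other value — set east = False.
From the singleton clause (¬blue), blue = False.
From the singleton clause (¬hail), hail = False.
From the singleton clause (¬warm), warm = False.
From the singleton clause (¬navy), navy = False.
Now (navy) is unsatisfied and unit — conflict.
Neither east = True nor east = False works.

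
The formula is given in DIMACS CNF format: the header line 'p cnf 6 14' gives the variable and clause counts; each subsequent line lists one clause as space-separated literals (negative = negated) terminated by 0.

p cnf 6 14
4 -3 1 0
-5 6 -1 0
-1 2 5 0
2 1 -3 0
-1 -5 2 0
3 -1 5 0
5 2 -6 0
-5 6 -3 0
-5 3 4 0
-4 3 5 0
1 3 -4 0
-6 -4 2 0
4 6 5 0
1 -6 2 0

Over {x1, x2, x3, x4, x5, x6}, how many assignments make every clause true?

10

There are 2^6 = 64 truth assignments over (x1, x2, x3, x4, x5, x6).
Split on x3. With x3 = True, the clauses containing x3 are satisfied and ¬x3 drops from the rest; 8 of the 2^5 = 32 assignments to the other variables satisfy what remains.
With x3 = False, by the same count on the reduced clause set, 2 assignments work.
(One model: x1=F, x2=T, x3=F, x4=F, x5=F, x6=T.)
Total: 8 + 2 = 10.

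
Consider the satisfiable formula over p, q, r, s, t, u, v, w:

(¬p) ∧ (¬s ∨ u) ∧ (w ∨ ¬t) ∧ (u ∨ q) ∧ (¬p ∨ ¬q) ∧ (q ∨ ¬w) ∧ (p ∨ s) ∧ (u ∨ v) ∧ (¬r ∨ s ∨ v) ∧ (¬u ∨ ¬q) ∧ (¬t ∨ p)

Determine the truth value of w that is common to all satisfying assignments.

False

Suppose w = True.
Unit clause (¬p) forces p = False.
Unit clause (q) forces q = True.
Unit clause (s) forces s = True.
Unit clause (u) forces u = True.
Now (¬u) is unsatisfied and unit — conflict.
So every satisfying assignment has w = False.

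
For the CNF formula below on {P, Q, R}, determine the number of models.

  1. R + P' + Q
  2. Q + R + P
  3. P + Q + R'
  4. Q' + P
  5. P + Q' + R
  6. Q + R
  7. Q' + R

2

There are 2^3 = 8 truth assignments over (P, Q, R).
Split on R. With R = 1, the clauses containing R are satisfied and R' drops from the rest; 2 of the 2^2 = 4 assignments to the other variables satisfy what remains.
With R = 0, by the same count on the reduced clause set, 0 assignments work.
Total: 2 + 0 = 2.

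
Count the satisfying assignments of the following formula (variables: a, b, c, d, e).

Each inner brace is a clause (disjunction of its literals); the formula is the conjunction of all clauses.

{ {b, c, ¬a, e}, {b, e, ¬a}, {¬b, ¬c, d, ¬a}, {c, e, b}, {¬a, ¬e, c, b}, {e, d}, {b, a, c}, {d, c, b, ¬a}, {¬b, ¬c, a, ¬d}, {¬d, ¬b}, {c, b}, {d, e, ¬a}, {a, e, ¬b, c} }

There are 2^5 = 32 truth assignments over (a, b, c, d, e).
Split on e. With e = True, the clauses containing e are satisfied and ¬e drops from the rest; 7 of the 2^4 = 16 assignments to the other variables satisfy what remains.
With e = False, by the same count on the reduced clause set, 1 assignment works.
(One model: a=F, b=F, c=T, d=F, e=T.)
Total: 7 + 1 = 8.

8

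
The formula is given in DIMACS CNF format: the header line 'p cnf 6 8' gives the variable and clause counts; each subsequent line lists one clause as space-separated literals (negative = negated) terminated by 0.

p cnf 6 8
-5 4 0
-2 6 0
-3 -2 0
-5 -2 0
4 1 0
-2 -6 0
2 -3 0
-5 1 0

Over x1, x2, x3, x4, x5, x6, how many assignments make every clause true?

There are 2^6 = 64 truth assignments over (x1, x2, x3, x4, x5, x6).
Split on x6. With x6 = True, the clauses containing x6 are satisfied and ¬x6 drops from the rest; 4 of the 2^5 = 32 assignments to the other variables satisfy what remains.
With x6 = False, by the same count on the reduced clause set, 4 assignments work.
(One model: x1=F, x2=F, x3=F, x4=T, x5=F, x6=F.)
Total: 4 + 4 = 8.

8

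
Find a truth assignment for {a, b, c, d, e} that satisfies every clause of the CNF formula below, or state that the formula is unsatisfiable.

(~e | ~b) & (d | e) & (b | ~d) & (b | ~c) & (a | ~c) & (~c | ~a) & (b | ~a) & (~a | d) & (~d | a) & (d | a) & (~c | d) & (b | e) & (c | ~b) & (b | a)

UNSATISFIABLE

Branch on e: set e = 0.
Unit clause (d) forces d = 1.
Unit clause (b) forces b = 1.
Unit clause (a) forces a = 1.
Unit clause (~c) forces c = 0.
That conflicts with the unit clause (c).
That branch fails; take e = 1 instead.
Unit clause (~b) forces b = 0.
Unit clause (~d) forces d = 0.
Unit clause (~c) forces c = 0.
Unit clause (~a) forces a = 0.
That conflicts with the unit clause (a).
Either choice for e ends in contradiction.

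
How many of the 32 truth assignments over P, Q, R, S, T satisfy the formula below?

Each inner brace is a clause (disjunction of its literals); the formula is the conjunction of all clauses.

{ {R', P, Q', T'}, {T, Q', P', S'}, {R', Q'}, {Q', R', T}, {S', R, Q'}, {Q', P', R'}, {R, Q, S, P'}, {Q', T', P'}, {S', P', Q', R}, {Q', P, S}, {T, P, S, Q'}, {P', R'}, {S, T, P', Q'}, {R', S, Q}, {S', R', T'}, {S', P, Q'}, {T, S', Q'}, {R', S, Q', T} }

7

There are 2^5 = 32 truth assignments over (P, Q, R, S, T).
Split on S. With S = 1, the clauses containing S are satisfied and S' drops from the rest; 5 of the 2^4 = 16 assignments to the other variables satisfy what remains.
With S = 0, by the same count on the reduced clause set, 2 assignments work.
(One model: P=F, Q=F, R=F, S=F, T=F.)
Total: 5 + 2 = 7.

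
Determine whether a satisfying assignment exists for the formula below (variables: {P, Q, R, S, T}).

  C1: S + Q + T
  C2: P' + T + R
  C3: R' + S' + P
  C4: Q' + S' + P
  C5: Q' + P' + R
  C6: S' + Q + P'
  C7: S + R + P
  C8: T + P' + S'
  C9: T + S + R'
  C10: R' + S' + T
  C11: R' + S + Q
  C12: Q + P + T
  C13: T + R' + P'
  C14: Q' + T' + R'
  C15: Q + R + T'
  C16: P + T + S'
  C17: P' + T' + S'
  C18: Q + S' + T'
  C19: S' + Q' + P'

No

Try S = 1.
Try R = 0.
Try P = 0.
Unit clause (Q') forces Q = 0.
Unit clause (T) forces T = 1.
But (T') is also a unit clause — contradiction.
Backtrack on P: now try P = 1.
Unit clause (T) forces T = 1.
But (T') is also a unit clause — contradiction.
Neither P = 1 nor P = 0 works.
Backtrack on R: now try R = 1.
Unit clause (P) forces P = 1.
Unit clause (Q) forces Q = 1.
But (Q') is also a unit clause — contradiction.
Neither R = 1 nor R = 0 works.
Backtrack on S: now try S = 0.
Try Q = 1.
Try P = 0.
Unit clause (R) forces R = 1.
Unit clause (T) forces T = 1.
But (T') is also a unit clause — contradiction.
Backtrack on P: now try P = 1.
Unit clause (R) forces R = 1.
Unit clause (T) forces T = 1.
But (T') is also a unit clause — contradiction.
Neither P = 1 nor P = 0 works.
Backtrack on Q: now try Q = 0.
Unit clause (T) forces T = 1.
Unit clause (R') forces R = 0.
But (R) is also a unit clause — contradiction.
Neither Q = 1 nor Q = 0 works.
Neither S = 1 nor S = 0 works.
No assignment satisfies every clause.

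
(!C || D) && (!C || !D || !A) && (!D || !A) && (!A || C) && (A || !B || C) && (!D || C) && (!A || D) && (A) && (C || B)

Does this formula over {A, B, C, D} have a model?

Unit clause (A) forces A = true.
Unit clause (!D) forces D = false.
That conflicts with the unit clause (D).
No assignment satisfies every clause.

Unsatisfiable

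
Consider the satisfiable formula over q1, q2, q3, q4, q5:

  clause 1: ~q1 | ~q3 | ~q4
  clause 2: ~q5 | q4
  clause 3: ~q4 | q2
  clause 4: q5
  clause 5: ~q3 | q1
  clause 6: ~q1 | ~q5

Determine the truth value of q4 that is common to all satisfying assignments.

True

Suppose q4 = 0.
(~q5) alone gives q5 = 0.
That conflicts with the unit clause (q5).
So every satisfying assignment has q4 = True.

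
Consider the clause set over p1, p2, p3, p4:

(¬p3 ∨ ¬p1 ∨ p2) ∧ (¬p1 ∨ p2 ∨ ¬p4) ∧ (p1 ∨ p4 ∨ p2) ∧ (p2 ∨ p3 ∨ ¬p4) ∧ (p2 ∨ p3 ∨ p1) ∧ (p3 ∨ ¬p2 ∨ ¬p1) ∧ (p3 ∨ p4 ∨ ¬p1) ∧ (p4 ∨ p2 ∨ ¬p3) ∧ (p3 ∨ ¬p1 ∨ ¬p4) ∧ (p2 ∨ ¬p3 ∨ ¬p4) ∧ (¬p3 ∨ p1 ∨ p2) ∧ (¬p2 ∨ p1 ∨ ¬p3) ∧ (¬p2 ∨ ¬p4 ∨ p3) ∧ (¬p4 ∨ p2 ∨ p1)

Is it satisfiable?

Suppose p3 = True.
Suppose p1 = True.
(p2) alone gives p2 = True.
No clause remains; p4 is free.
A satisfying assignment: p1: True,  p2: True,  p3: True,  p4: False.

Satisfiable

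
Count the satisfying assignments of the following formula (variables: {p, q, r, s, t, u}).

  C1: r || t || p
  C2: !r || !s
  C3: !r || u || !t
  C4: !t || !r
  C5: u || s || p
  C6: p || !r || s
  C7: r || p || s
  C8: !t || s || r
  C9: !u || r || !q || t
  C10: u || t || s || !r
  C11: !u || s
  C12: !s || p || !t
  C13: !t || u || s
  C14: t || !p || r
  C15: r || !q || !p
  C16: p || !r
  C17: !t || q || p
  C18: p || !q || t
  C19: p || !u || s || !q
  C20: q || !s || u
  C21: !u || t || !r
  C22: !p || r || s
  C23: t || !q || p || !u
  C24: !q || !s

There are 2^6 = 64 truth assignments over (p, q, r, s, t, u).
Split on u. With u = true, the clauses containing u are satisfied and !u drops from the rest; 1 of the 2^5 = 32 assignments to the other variables satisfy what remains.
With u = false, by the same count on the reduced clause set, 0 assignments work.
Total: 1 + 0 = 1.

1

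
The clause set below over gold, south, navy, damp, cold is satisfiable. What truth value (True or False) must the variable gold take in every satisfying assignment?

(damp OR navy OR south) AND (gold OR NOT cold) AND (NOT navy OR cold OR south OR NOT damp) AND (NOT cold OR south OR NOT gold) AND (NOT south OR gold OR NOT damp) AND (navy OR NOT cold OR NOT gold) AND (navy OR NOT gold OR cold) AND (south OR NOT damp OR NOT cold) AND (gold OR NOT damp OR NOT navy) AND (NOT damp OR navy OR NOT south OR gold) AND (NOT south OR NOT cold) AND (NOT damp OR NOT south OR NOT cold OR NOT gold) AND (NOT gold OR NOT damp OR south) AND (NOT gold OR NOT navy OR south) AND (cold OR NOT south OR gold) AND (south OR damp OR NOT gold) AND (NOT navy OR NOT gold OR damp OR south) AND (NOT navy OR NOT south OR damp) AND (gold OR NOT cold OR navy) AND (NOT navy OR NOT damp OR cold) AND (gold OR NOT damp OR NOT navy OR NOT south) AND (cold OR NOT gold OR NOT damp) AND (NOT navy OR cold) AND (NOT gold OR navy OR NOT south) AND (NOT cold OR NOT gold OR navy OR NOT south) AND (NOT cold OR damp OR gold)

Suppose gold = true.
Branch on cold: set cold = false.
Unit clause (navy) forces navy = true.
That conflicts with the unit clause (NOT navy).
Backtrack on cold: now try cold = true.
Unit clause (south) forces south = true.
That conflicts with the unit clause (NOT south).
Either choice for cold ends in contradiction.
So every satisfying assignment has gold = False.

False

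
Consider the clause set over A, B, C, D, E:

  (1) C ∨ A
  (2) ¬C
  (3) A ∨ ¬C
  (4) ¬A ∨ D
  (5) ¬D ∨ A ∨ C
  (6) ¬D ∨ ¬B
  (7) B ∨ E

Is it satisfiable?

From the singleton clause (¬C), C = False.
From the singleton clause (A), A = True.
From the singleton clause (D), D = True.
From the singleton clause (¬B), B = False.
From the singleton clause (E), E = True.
This assignment satisfies each clause.
A satisfying assignment: A=True; B=False; C=False; D=True; E=True.

Yes, satisfiable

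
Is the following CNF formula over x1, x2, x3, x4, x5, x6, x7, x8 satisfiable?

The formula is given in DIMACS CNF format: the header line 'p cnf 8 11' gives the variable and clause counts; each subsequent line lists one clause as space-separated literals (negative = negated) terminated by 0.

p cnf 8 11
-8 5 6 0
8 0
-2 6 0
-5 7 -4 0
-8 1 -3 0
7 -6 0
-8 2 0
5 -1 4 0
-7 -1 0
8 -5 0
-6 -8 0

From the singleton clause (x8), x8 = True.
From the singleton clause (x2), x2 = True.
From the singleton clause (x6), x6 = True.
That conflicts with the unit clause (¬x6).
No assignment satisfies every clause.

Unsatisfiable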